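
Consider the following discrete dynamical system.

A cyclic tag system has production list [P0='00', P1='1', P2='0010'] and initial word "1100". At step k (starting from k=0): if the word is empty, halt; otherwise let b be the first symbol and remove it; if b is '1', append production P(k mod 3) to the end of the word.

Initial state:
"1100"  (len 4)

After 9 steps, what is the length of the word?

0

[0] "1100"  (len 4)
[1] "10000"  (len 5)
[2] "00001"  (len 5)
[3] "0001"  (len 4)
[4] "001"  (len 3)
[5] "01"  (len 2)
[6] "1"  (len 1)
[7] "00"  (len 2)
[8] "0"  (len 1)
[9] (halted — word empty)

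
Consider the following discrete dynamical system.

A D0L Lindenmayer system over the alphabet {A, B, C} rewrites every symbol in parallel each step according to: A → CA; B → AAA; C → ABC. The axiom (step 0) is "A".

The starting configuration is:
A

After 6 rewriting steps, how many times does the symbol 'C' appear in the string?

68

[0] A
[1] CA
[2] ABCCA
[3] CAAAAABCABCCA
[4] ABCCACACACACAAAAABCCAAAAABCABCCA
[5] CAAAAABCABCCAABCCAABCCAABCCAABCCACACACACAAAAABCABCCACACACACAAAAABCCAAAAABCABCCA
[6] ABCCACACACACAAAAABCCAAAAABCABCCACAAAAABCABCCACAAAAABCABCCA…CAABCCAABCCACACACACAAAAABCABCCACACACACAAAAABCCAAAAABCABCCA  (len 197)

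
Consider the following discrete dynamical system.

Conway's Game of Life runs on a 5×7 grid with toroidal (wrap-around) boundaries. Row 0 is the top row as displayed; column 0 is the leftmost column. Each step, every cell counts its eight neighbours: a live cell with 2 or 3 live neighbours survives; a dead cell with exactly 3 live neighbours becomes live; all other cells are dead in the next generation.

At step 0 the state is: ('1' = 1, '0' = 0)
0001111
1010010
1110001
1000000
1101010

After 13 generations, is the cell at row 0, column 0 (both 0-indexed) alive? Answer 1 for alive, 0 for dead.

k=0  0001111
1010010
1110001
1000000
1101010
k=1  0001000
0010000
0010000
0000000
1111010
k=2  0001100
0011000
0000000
0001000
0111100
k=3  0100000
0011100
0011000
0001100
0000000
k=4  0011000
0100100
0000000
0011100
0000000
k=5  0011000
0011000
0010100
0001000
0000100
k=6  0010100
0100100
0010100
0001100
0010100
k=7  0110110
0110110
0010110
0010110
0010110
k=8  0000001
0000001
0010001
0110001
0010001
k=9  1000011
1000011
0110011
0111011
0110011
k=10  0000100
0000100
0001000
0001000
0001000
k=11  0001100
0001100
0001100
0011100
0001100
k=12  0010010
0010010
0000010
0010010
0000010
k=13  0000111
0000111
0000111
0000111
0000111

0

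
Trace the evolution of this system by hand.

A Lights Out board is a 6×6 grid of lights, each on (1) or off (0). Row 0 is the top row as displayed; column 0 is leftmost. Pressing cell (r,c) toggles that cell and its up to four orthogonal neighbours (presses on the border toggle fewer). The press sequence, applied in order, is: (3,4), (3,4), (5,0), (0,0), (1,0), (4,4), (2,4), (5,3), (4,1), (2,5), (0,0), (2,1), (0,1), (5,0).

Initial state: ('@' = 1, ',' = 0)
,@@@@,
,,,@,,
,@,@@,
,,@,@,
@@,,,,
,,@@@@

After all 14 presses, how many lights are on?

gen 0: ,@@@@,
,,,@,,
,@,@@,
,,@,@,
@@,,,,
,,@@@@
gen 1: ,@@@@,
,,,@,,
,@,@,,
,,@@,@
@@,,@,
,,@@@@
gen 2: ,@@@@,
,,,@,,
,@,@@,
,,@,@,
@@,,,,
,,@@@@
gen 3: ,@@@@,
,,,@,,
,@,@@,
,,@,@,
,@,,,,
@@@@@@
gen 4: @,@@@,
@,,@,,
,@,@@,
,,@,@,
,@,,,,
@@@@@@
gen 5: ,,@@@,
,@,@,,
@@,@@,
,,@,@,
,@,,,,
@@@@@@
gen 6: ,,@@@,
,@,@,,
@@,@@,
,,@,,,
,@,@@@
@@@@,@
gen 7: ,,@@@,
,@,@@,
@@,,,@
,,@,@,
,@,@@@
@@@@,@
gen 8: ,,@@@,
,@,@@,
@@,,,@
,,@,@,
,@,,@@
@@,,@@
gen 9: ,,@@@,
,@,@@,
@@,,,@
,@@,@,
@,@,@@
@,,,@@
gen 10: ,,@@@,
,@,@@@
@@,,@,
,@@,@@
@,@,@@
@,,,@@
gen 11: @@@@@,
@@,@@@
@@,,@,
,@@,@@
@,@,@@
@,,,@@
gen 12: @@@@@,
@,,@@@
,,@,@,
,,@,@@
@,@,@@
@,,,@@
gen 13: ,,,@@,
@@,@@@
,,@,@,
,,@,@@
@,@,@@
@,,,@@
gen 14: ,,,@@,
@@,@@@
,,@,@,
,,@,@@
,,@,@@
,@,,@@

18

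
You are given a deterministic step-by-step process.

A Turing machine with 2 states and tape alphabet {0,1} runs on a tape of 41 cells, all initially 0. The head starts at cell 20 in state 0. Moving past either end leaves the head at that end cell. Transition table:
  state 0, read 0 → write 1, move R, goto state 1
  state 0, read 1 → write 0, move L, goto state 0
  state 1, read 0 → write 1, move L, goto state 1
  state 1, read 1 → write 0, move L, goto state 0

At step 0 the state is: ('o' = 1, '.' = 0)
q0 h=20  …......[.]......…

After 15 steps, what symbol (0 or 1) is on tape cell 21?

1

[0] q0 h=20  …......[.]......…
[1] q1 h=21  ….....o[.]......…
[2] q1 h=20  …......[o]o.....…
[3] q0 h=19  …......[.].o....…
[4] q1 h=20  ….....o[.]o.....…
[5] q1 h=19  …......[o]oo....…
[6] q0 h=18  …......[.].oo...…
[7] q1 h=19  ….....o[.]oo....…
[8] q1 h=18  …......[o]ooo...…
[9] q0 h=17  …......[.].ooo..…
[10] q1 h=18  ….....o[.]ooo...…
[11] q1 h=17  …......[o]oooo..…
[12] q0 h=16  …......[.].oooo.…
[13] q1 h=17  ….....o[.]oooo..…
[14] q1 h=16  …......[o]ooooo.…
[15] q0 h=15  …......[.].ooooo…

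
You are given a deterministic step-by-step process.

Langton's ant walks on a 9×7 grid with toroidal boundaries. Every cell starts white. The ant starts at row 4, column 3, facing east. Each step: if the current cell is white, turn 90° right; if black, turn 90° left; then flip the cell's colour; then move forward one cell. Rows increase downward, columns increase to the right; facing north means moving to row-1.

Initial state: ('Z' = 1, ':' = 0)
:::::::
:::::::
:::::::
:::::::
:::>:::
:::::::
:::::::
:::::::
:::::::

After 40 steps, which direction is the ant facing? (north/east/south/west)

t=0: :::::::
:::::::
:::::::
:::::::
:::>:::
:::::::
:::::::
:::::::
:::::::
t=1: :::::::
:::::::
:::::::
:::::::
:::Z:::
:::v:::
:::::::
:::::::
:::::::
t=2: :::::::
:::::::
:::::::
:::::::
:::Z:::
::<Z:::
:::::::
:::::::
:::::::
t=3: :::::::
:::::::
:::::::
:::::::
::^Z:::
::ZZ:::
:::::::
:::::::
:::::::
t=4: :::::::
:::::::
:::::::
:::::::
::Z>:::
::ZZ:::
:::::::
:::::::
:::::::
t=5: :::::::
:::::::
:::::::
:::^:::
::Z::::
::ZZ:::
:::::::
:::::::
:::::::
t=6: :::::::
:::::::
:::::::
:::Z>::
::Z::::
::ZZ:::
:::::::
:::::::
:::::::
t=7: :::::::
:::::::
:::::::
:::ZZ::
::Z:v::
::ZZ:::
:::::::
:::::::
:::::::
t=8: :::::::
:::::::
:::::::
:::ZZ::
::Z<Z::
::ZZ:::
:::::::
:::::::
:::::::
t=9: :::::::
:::::::
:::::::
:::^Z::
::ZZZ::
::ZZ:::
:::::::
:::::::
:::::::
t=10: :::::::
:::::::
:::::::
::<:Z::
::ZZZ::
::ZZ:::
:::::::
:::::::
:::::::
t=11: :::::::
:::::::
::^::::
::Z:Z::
::ZZZ::
::ZZ:::
:::::::
:::::::
:::::::
t=12: :::::::
:::::::
::Z>:::
::Z:Z::
::ZZZ::
::ZZ:::
:::::::
:::::::
:::::::
t=13: :::::::
:::::::
::ZZ:::
::ZvZ::
::ZZZ::
::ZZ:::
:::::::
:::::::
:::::::
t=14: :::::::
:::::::
::ZZ:::
::<ZZ::
::ZZZ::
::ZZ:::
:::::::
:::::::
:::::::
t=15: :::::::
:::::::
::ZZ:::
:::ZZ::
::vZZ::
::ZZ:::
:::::::
:::::::
:::::::
t=16: :::::::
:::::::
::ZZ:::
:::ZZ::
:::>Z::
::ZZ:::
:::::::
:::::::
:::::::
t=17: :::::::
:::::::
::ZZ:::
:::^Z::
::::Z::
::ZZ:::
:::::::
:::::::
:::::::
t=18: :::::::
:::::::
::ZZ:::
::<:Z::
::::Z::
::ZZ:::
:::::::
:::::::
:::::::
t=19: :::::::
:::::::
::^Z:::
::Z:Z::
::::Z::
::ZZ:::
:::::::
:::::::
:::::::
t=20: :::::::
:::::::
:<:Z:::
::Z:Z::
::::Z::
::ZZ:::
:::::::
:::::::
:::::::
t=21: :::::::
:^:::::
:Z:Z:::
::Z:Z::
::::Z::
::ZZ:::
:::::::
:::::::
:::::::
t=22: :::::::
:Z>::::
:Z:Z:::
::Z:Z::
::::Z::
::ZZ:::
:::::::
:::::::
:::::::
t=23: :::::::
:ZZ::::
:ZvZ:::
::Z:Z::
::::Z::
::ZZ:::
:::::::
:::::::
:::::::
t=24: :::::::
:ZZ::::
:<ZZ:::
::Z:Z::
::::Z::
::ZZ:::
:::::::
:::::::
:::::::
t=25: :::::::
:ZZ::::
::ZZ:::
:vZ:Z::
::::Z::
::ZZ:::
:::::::
:::::::
:::::::
t=26: :::::::
:ZZ::::
::ZZ:::
<ZZ:Z::
::::Z::
::ZZ:::
:::::::
:::::::
:::::::
t=27: :::::::
:ZZ::::
^:ZZ:::
ZZZ:Z::
::::Z::
::ZZ:::
:::::::
:::::::
:::::::
t=28: :::::::
:ZZ::::
Z>ZZ:::
ZZZ:Z::
::::Z::
::ZZ:::
:::::::
:::::::
:::::::
t=29: :::::::
:ZZ::::
ZZZZ:::
ZvZ:Z::
::::Z::
::ZZ:::
:::::::
:::::::
:::::::
t=30: :::::::
:ZZ::::
ZZZZ:::
Z:>:Z::
::::Z::
::ZZ:::
:::::::
:::::::
:::::::
t=31: :::::::
:ZZ::::
ZZ^Z:::
Z:::Z::
::::Z::
::ZZ:::
:::::::
:::::::
:::::::
t=32: :::::::
:ZZ::::
Z<:Z:::
Z:::Z::
::::Z::
::ZZ:::
:::::::
:::::::
:::::::
t=33: :::::::
:ZZ::::
Z::Z:::
Zv::Z::
::::Z::
::ZZ:::
:::::::
:::::::
:::::::
t=34: :::::::
:ZZ::::
Z::Z:::
<Z::Z::
::::Z::
::ZZ:::
:::::::
:::::::
:::::::
t=35: :::::::
:ZZ::::
Z::Z:::
:Z::Z::
v:::Z::
::ZZ:::
:::::::
:::::::
:::::::
t=36: :::::::
:ZZ::::
Z::Z:::
:Z::Z::
Z:::Z:<
::ZZ:::
:::::::
:::::::
:::::::
t=37: :::::::
:ZZ::::
Z::Z:::
:Z::Z:^
Z:::Z:Z
::ZZ:::
:::::::
:::::::
:::::::
t=38: :::::::
:ZZ::::
Z::Z:::
>Z::Z:Z
Z:::Z:Z
::ZZ:::
:::::::
:::::::
:::::::
t=39: :::::::
:ZZ::::
Z::Z:::
ZZ::Z:Z
v:::Z:Z
::ZZ:::
:::::::
:::::::
:::::::
t=40: :::::::
:ZZ::::
Z::Z:::
ZZ::Z:Z
:>::Z:Z
::ZZ:::
:::::::
:::::::
:::::::

east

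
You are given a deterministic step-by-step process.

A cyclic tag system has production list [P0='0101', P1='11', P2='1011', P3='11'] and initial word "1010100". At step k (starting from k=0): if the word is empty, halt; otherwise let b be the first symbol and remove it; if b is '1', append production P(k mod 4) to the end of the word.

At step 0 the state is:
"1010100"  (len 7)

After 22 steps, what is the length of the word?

gen 0: "1010100"  (len 7)
gen 1: "0101000101"  (len 10)
gen 2: "101000101"  (len 9)
gen 3: "010001011011"  (len 12)
gen 4: "10001011011"  (len 11)
gen 5: "00010110110101"  (len 14)
gen 6: "0010110110101"  (len 13)
gen 7: "010110110101"  (len 12)
gen 8: "10110110101"  (len 11)
gen 9: "01101101010101"  (len 14)
gen 10: "1101101010101"  (len 13)
gen 11: "1011010101011011"  (len 16)
gen 12: "01101010101101111"  (len 17)
gen 13: "1101010101101111"  (len 16)
gen 14: "10101010110111111"  (len 17)
gen 15: "01010101101111111011"  (len 20)
gen 16: "1010101101111111011"  (len 19)
gen 17: "0101011011111110110101"  (len 22)
gen 18: "101011011111110110101"  (len 21)
gen 19: "010110111111101101011011"  (len 24)
gen 20: "10110111111101101011011"  (len 23)
gen 21: "01101111111011010110110101"  (len 26)
gen 22: "1101111111011010110110101"  (len 25)

25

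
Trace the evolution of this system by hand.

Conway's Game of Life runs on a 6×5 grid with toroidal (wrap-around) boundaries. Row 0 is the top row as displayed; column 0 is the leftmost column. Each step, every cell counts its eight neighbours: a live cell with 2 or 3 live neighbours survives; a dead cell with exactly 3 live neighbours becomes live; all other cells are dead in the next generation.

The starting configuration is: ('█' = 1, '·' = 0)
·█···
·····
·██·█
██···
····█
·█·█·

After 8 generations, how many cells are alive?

k=0  ·█···
·····
·██·█
██···
····█
·█·█·
k=1  ··█··
███··
·██··
·████
·██·█
█·█··
k=2  █·██·
█··█·
····█
····█
····█
█·█··
k=3  █·██·
████·
█··██
█··██
█··██
█·█··
k=4  █····
·····
·····
·██··
··█··
█·█··
k=5  ·█···
·····
·····
·██··
··██·
·····
k=6  ·····
·····
·····
·███·
·███·
··█··
k=7  ·····
·····
··█··
·█·█·
·····
·███·
k=8  ··█··
·····
··█··
··█··
·█·█·
··█··

6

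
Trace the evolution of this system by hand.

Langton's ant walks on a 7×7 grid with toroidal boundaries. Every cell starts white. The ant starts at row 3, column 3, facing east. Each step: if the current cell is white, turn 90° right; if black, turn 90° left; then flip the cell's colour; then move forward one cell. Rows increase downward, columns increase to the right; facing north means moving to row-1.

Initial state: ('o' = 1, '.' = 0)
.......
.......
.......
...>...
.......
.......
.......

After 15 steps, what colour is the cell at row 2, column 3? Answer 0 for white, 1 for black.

t=0: .......
.......
.......
...>...
.......
.......
.......
t=1: .......
.......
.......
...o...
...v...
.......
.......
t=2: .......
.......
.......
...o...
..<o...
.......
.......
t=3: .......
.......
.......
..^o...
..oo...
.......
.......
t=4: .......
.......
.......
..o>...
..oo...
.......
.......
t=5: .......
.......
...^...
..o....
..oo...
.......
.......
t=6: .......
.......
...o>..
..o....
..oo...
.......
.......
t=7: .......
.......
...oo..
..o.v..
..oo...
.......
.......
t=8: .......
.......
...oo..
..o<o..
..oo...
.......
.......
t=9: .......
.......
...^o..
..ooo..
..oo...
.......
.......
t=10: .......
.......
..<.o..
..ooo..
..oo...
.......
.......
t=11: .......
..^....
..o.o..
..ooo..
..oo...
.......
.......
t=12: .......
..o>...
..o.o..
..ooo..
..oo...
.......
.......
t=13: .......
..oo...
..ovo..
..ooo..
..oo...
.......
.......
t=14: .......
..oo...
..<oo..
..ooo..
..oo...
.......
.......
t=15: .......
..oo...
...oo..
..voo..
..oo...
.......
.......

1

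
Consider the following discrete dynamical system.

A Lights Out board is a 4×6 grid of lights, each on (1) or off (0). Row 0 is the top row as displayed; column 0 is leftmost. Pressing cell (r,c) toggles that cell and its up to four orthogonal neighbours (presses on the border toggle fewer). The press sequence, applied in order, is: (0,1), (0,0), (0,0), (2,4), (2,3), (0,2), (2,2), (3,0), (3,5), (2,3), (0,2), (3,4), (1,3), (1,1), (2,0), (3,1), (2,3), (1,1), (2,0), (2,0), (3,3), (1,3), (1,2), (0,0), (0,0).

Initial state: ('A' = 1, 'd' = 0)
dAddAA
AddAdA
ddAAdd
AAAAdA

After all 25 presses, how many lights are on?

11

0) dAddAA
AddAdA
ddAAdd
AAAAdA
1) AdAdAA
AAdAdA
ddAAdd
AAAAdA
2) dAAdAA
dAdAdA
ddAAdd
AAAAdA
3) AdAdAA
AAdAdA
ddAAdd
AAAAdA
4) AdAdAA
AAdAAA
ddAdAA
AAAAAA
5) AdAdAA
AAddAA
dddAdA
AAAdAA
6) AAdAAA
AAAdAA
dddAdA
AAAdAA
7) AAdAAA
AAddAA
dAAddA
AAddAA
8) AAdAAA
AAddAA
AAAddA
ddddAA
9) AAdAAA
AAddAA
AAAddd
dddddd
10) AAdAAA
AAdAAA
AAdAAd
dddAdd
11) AdAdAA
AAAAAA
AAdAAd
dddAdd
12) AdAdAA
AAAAAA
AAdAdd
ddddAA
13) AdAAAA
AAdddA
AAdddd
ddddAA
14) AAAAAA
ddAddA
Addddd
ddddAA
15) AAAAAA
AdAddA
dAdddd
AdddAA
16) AAAAAA
AdAddA
dddddd
dAAdAA
17) AAAAAA
AdAAdA
ddAAAd
dAAAAA
18) AdAAAA
dAdAdA
dAAAAd
dAAAAA
19) AdAAAA
AAdAdA
AdAAAd
AAAAAA
20) AdAAAA
dAdAdA
dAAAAd
dAAAAA
21) AdAAAA
dAdAdA
dAAdAd
dAdddA
22) AdAdAA
dAAdAA
dAAAAd
dAdddA
23) AdddAA
dddAAA
dAdAAd
dAdddA
24) dAddAA
AddAAA
dAdAAd
dAdddA
25) AdddAA
dddAAA
dAdAAd
dAdddA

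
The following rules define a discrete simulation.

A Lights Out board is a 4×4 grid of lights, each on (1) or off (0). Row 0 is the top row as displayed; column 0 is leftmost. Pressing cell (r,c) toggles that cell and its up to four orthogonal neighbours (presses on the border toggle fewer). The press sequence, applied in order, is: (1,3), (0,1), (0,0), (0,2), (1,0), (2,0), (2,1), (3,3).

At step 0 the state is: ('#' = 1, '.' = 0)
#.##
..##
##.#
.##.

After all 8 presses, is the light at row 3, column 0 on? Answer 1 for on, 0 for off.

1

gen 0: #.##
..##
##.#
.##.
gen 1: #.#.
....
##..
.##.
gen 2: .#..
.#..
##..
.##.
gen 3: #...
##..
##..
.##.
gen 4: ####
###.
##..
.##.
gen 5: .###
..#.
.#..
.##.
gen 6: .###
#.#.
#...
###.
gen 7: .###
###.
.##.
#.#.
gen 8: .###
###.
.###
#..#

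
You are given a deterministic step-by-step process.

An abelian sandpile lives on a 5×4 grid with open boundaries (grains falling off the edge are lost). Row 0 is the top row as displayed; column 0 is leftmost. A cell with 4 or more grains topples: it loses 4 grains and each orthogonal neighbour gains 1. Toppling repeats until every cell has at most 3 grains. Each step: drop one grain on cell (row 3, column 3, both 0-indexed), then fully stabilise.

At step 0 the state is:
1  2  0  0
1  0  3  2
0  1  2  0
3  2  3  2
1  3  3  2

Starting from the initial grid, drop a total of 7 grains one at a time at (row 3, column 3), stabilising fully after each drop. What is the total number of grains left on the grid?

t=0: 1  2  0  0
1  0  3  2
0  1  2  0
3  2  3  2
1  3  3  2
t=1: 1  2  0  0
1  0  3  2
0  1  2  0
3  2  3  3
1  3  3  2
t=2: 1  2  0  0
1  0  3  2
1  2  3  1
0  1  2  2
3  1  2  0
t=3: 1  2  0  0
1  0  3  2
1  2  3  1
0  1  2  3
3  1  2  0
t=4: 1  2  0  0
1  0  3  2
1  2  3  2
0  1  3  0
3  1  2  1
t=5: 1  2  0  0
1  0  3  2
1  2  3  2
0  1  3  1
3  1  2  1
t=6: 1  2  0  0
1  0  3  2
1  2  3  2
0  1  3  2
3  1  2  1
t=7: 1  2  0  0
1  0  3  2
1  2  3  2
0  1  3  3
3  1  2  1

31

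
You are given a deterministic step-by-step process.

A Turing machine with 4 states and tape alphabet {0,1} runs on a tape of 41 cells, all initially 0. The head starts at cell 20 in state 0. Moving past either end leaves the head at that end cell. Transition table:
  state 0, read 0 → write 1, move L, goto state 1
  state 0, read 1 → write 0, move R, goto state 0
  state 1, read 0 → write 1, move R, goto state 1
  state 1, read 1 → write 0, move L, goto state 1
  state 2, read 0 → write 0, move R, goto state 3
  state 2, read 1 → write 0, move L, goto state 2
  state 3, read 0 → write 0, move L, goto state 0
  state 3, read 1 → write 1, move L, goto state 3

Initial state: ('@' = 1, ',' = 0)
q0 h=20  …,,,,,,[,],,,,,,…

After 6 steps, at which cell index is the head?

step 0: q0 h=20  …,,,,,,[,],,,,,,…
step 1: q1 h=19  …,,,,,,[,]@,,,,,…
step 2: q1 h=20  …,,,,,@[@],,,,,,…
step 3: q1 h=19  …,,,,,,[@],,,,,,…
step 4: q1 h=18  …,,,,,,[,],,,,,,…
step 5: q1 h=19  …,,,,,@[,],,,,,,…
step 6: q1 h=20  …,,,,@@[,],,,,,,…

20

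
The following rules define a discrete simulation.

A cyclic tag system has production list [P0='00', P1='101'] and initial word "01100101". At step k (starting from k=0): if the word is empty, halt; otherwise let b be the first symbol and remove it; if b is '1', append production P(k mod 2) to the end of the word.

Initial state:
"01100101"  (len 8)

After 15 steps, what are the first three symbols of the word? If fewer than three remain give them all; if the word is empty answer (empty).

110

k=0  "01100101"  (len 8)
k=1  "1100101"  (len 7)
k=2  "100101101"  (len 9)
k=3  "0010110100"  (len 10)
k=4  "010110100"  (len 9)
k=5  "10110100"  (len 8)
k=6  "0110100101"  (len 10)
k=7  "110100101"  (len 9)
k=8  "10100101101"  (len 11)
k=9  "010010110100"  (len 12)
k=10  "10010110100"  (len 11)
k=11  "001011010000"  (len 12)
k=12  "01011010000"  (len 11)
k=13  "1011010000"  (len 10)
k=14  "011010000101"  (len 12)
k=15  "11010000101"  (len 11)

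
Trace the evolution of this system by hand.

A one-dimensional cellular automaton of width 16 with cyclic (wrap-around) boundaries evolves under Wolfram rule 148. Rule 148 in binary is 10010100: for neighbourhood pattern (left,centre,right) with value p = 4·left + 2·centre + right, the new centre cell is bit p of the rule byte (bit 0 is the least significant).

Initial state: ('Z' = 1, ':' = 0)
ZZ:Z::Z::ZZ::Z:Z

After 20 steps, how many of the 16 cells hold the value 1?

4

gen 0: ZZ:Z::Z::ZZ::Z:Z
gen 1: Z::ZZ:ZZ:::Z:Z::
gen 2: ZZ::::::Z::Z:ZZ:
gen 3: ::Z:::::ZZ:Z::::
gen 4: ::ZZ:::::::ZZ:::
gen 5: ::::Z::::::::Z::
gen 6: ::::ZZ:::::::ZZ:
gen 7: ::::::Z::::::::Z
gen 8: Z:::::ZZ:::::::Z
gen 9: :Z::::::Z:::::::
gen 10: :ZZ:::::ZZ::::::
gen 11: :::Z::::::Z:::::
gen 12: :::ZZ:::::ZZ::::
gen 13: :::::Z::::::Z:::
gen 14: :::::ZZ:::::ZZ::
gen 15: :::::::Z::::::Z:
gen 16: :::::::ZZ:::::ZZ
gen 17: Z::::::::Z::::::
gen 18: ZZ:::::::ZZ:::::
gen 19: ::Z::::::::Z::::
gen 20: ::ZZ:::::::ZZ:::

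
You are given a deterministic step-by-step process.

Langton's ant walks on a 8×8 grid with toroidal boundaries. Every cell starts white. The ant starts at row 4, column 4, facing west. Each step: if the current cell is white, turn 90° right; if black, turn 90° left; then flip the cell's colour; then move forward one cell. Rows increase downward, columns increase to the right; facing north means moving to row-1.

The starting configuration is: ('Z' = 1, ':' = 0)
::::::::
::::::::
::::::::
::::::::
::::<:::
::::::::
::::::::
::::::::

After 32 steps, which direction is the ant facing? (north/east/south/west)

east

t=0: ::::::::
::::::::
::::::::
::::::::
::::<:::
::::::::
::::::::
::::::::
t=1: ::::::::
::::::::
::::::::
::::^:::
::::Z:::
::::::::
::::::::
::::::::
t=2: ::::::::
::::::::
::::::::
::::Z>::
::::Z:::
::::::::
::::::::
::::::::
t=3: ::::::::
::::::::
::::::::
::::ZZ::
::::Zv::
::::::::
::::::::
::::::::
t=4: ::::::::
::::::::
::::::::
::::ZZ::
::::<Z::
::::::::
::::::::
::::::::
t=5: ::::::::
::::::::
::::::::
::::ZZ::
:::::Z::
::::v:::
::::::::
::::::::
t=6: ::::::::
::::::::
::::::::
::::ZZ::
:::::Z::
:::<Z:::
::::::::
::::::::
t=7: ::::::::
::::::::
::::::::
::::ZZ::
:::^:Z::
:::ZZ:::
::::::::
::::::::
t=8: ::::::::
::::::::
::::::::
::::ZZ::
:::Z>Z::
:::ZZ:::
::::::::
::::::::
t=9: ::::::::
::::::::
::::::::
::::ZZ::
:::ZZZ::
:::Zv:::
::::::::
::::::::
t=10: ::::::::
::::::::
::::::::
::::ZZ::
:::ZZZ::
:::Z:>::
::::::::
::::::::
t=11: ::::::::
::::::::
::::::::
::::ZZ::
:::ZZZ::
:::Z:Z::
:::::v::
::::::::
t=12: ::::::::
::::::::
::::::::
::::ZZ::
:::ZZZ::
:::Z:Z::
::::<Z::
::::::::
t=13: ::::::::
::::::::
::::::::
::::ZZ::
:::ZZZ::
:::Z^Z::
::::ZZ::
::::::::
t=14: ::::::::
::::::::
::::::::
::::ZZ::
:::ZZZ::
:::ZZ>::
::::ZZ::
::::::::
t=15: ::::::::
::::::::
::::::::
::::ZZ::
:::ZZ^::
:::ZZ:::
::::ZZ::
::::::::
t=16: ::::::::
::::::::
::::::::
::::ZZ::
:::Z<:::
:::ZZ:::
::::ZZ::
::::::::
t=17: ::::::::
::::::::
::::::::
::::ZZ::
:::Z::::
:::Zv:::
::::ZZ::
::::::::
t=18: ::::::::
::::::::
::::::::
::::ZZ::
:::Z::::
:::Z:>::
::::ZZ::
::::::::
t=19: ::::::::
::::::::
::::::::
::::ZZ::
:::Z::::
:::Z:Z::
::::Zv::
::::::::
t=20: ::::::::
::::::::
::::::::
::::ZZ::
:::Z::::
:::Z:Z::
::::Z:>:
::::::::
t=21: ::::::::
::::::::
::::::::
::::ZZ::
:::Z::::
:::Z:Z::
::::Z:Z:
::::::v:
t=22: ::::::::
::::::::
::::::::
::::ZZ::
:::Z::::
:::Z:Z::
::::Z:Z:
:::::<Z:
t=23: ::::::::
::::::::
::::::::
::::ZZ::
:::Z::::
:::Z:Z::
::::Z^Z:
:::::ZZ:
t=24: ::::::::
::::::::
::::::::
::::ZZ::
:::Z::::
:::Z:Z::
::::ZZ>:
:::::ZZ:
t=25: ::::::::
::::::::
::::::::
::::ZZ::
:::Z::::
:::Z:Z^:
::::ZZ::
:::::ZZ:
t=26: ::::::::
::::::::
::::::::
::::ZZ::
:::Z::::
:::Z:ZZ>
::::ZZ::
:::::ZZ:
t=27: ::::::::
::::::::
::::::::
::::ZZ::
:::Z::::
:::Z:ZZZ
::::ZZ:v
:::::ZZ:
t=28: ::::::::
::::::::
::::::::
::::ZZ::
:::Z::::
:::Z:ZZZ
::::ZZ<Z
:::::ZZ:
t=29: ::::::::
::::::::
::::::::
::::ZZ::
:::Z::::
:::Z:Z^Z
::::ZZZZ
:::::ZZ:
t=30: ::::::::
::::::::
::::::::
::::ZZ::
:::Z::::
:::Z:<:Z
::::ZZZZ
:::::ZZ:
t=31: ::::::::
::::::::
::::::::
::::ZZ::
:::Z::::
:::Z:::Z
::::ZvZZ
:::::ZZ:
t=32: ::::::::
::::::::
::::::::
::::ZZ::
:::Z::::
:::Z:::Z
::::Z:>Z
:::::ZZ:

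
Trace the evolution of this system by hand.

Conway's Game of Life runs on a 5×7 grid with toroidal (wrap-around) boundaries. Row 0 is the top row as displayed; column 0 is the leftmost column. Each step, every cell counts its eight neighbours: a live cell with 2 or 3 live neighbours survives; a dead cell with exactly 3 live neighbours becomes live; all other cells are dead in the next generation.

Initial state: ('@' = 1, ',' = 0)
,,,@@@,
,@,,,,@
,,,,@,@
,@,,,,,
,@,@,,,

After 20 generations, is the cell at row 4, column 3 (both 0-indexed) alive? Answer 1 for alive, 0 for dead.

0

gen 0: ,,,@@@,
,@,,,,@
,,,,@,@
,@,,,,,
,@,@,,,
gen 1: @,,@@@,
@,,@,,@
,,,,,@,
@,@,,,,
,,,@,,,
gen 2: @,@@,@,
@,,@,,,
@@,,,,,
,,,,,,,
,@@@,,@
gen 3: @,,,,,,
@,,@@,,
@@,,,,,
,,,,,,,
@@,@@,@
gen 4: ,,@,,@,
@,,,,,@
@@,,,,,
,,@,,,@
@@,,,,@
gen 5: ,,,,,@,
@,,,,,@
,@,,,,,
,,@,,,@
@@@,,@@
gen 6: ,,,,,@,
@,,,,,@
,@,,,,@
,,@,,@@
@@@,,@,
gen 7: ,,,,,@,
@,,,,@@
,@,,,,,
,,@,,@,
@@@,@@,
gen 8: ,,,,,,,
@,,,,@@
@@,,,@,
@,@@@@@
,@@@@@,
gen 9: @@@@,,,
@@,,,@,
,,@@,,,
,,,,,,,
@@,,,,,
gen 10: ,,,,,,,
@,,,@,@
,@@,,,,
,@@,,,,
@,,,,,,
gen 11: @,,,,,@
@@,,,,,
,,@@,,,
@,@,,,,
,@,,,,,
gen 12: ,,,,,,@
@@@,,,@
@,@@,,,
,,@@,,,
,@,,,,@
gen 13: ,,@,,@@
,,@@,,@
@,,,,,@
@,,@,,,
@,@,,,,
gen 14: @,@,,@@
,@@@,,,
@@@@,,@
@,,,,,,
@,@@,,,
gen 15: @,,,@,@
,,,,@@,
,,,@,,@
,,,,,,,
@,@@,,,
gen 16: @@,,@,@
@,,@@,,
,,,,@@,
,,@@,,,
@@,@,,@
gen 17: ,,,,@,,
@@,@,,,
,,@,,@,
@@@@,@@
,,,@@@@
gen 18: @,@,,,@
,@@@@,,
,,,,,@,
@@,,,,,
,@,,,,,
gen 19: @,,,,,,
@@@@@@@
@,,@@,,
@@,,,,,
,,@,,,@
gen 20: ,,,,@,,
,,@,,@,
,,,,,,,
@@@@,,@
,,,,,,@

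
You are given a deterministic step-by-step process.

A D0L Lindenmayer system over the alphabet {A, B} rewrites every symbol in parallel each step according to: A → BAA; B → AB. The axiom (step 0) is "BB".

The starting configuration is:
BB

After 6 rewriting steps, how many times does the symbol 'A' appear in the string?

288

0) BB
1) ABAB
2) BAAABBAAAB
3) ABBAABAABAAABABBAABAABAAAB
4) BAAABABBAABAAABBAABAAABBAABAABAAABBAAABABBAABAAABBAABAAABBAABAABAAAB
5) ABBAABAABAAABBAAABABBAABAAABBAABAABAAABABBAABAAABBAABAABAA…BAABAAABABBAABAAABBAABAABAAABABBAABAAABBAABAAABBAABAABAAAB  (len 178)
6) BAAABABBAABAAABBAABAAABBAABAABAAABABBAABAABAAABBAAABABBAAB…BAABAAABABBAABAAABBAABAABAAABABBAABAAABBAABAAABBAABAABAAAB  (len 466)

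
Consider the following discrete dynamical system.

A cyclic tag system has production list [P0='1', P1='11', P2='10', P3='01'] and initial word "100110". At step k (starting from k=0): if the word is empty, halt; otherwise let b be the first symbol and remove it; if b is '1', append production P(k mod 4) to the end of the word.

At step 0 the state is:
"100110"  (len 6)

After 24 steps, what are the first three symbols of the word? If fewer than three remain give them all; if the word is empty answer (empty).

t=0: "100110"  (len 6)
t=1: "001101"  (len 6)
t=2: "01101"  (len 5)
t=3: "1101"  (len 4)
t=4: "10101"  (len 5)
t=5: "01011"  (len 5)
t=6: "1011"  (len 4)
t=7: "01110"  (len 5)
t=8: "1110"  (len 4)
t=9: "1101"  (len 4)
t=10: "10111"  (len 5)
t=11: "011110"  (len 6)
t=12: "11110"  (len 5)
t=13: "11101"  (len 5)
t=14: "110111"  (len 6)
t=15: "1011110"  (len 7)
t=16: "01111001"  (len 8)
t=17: "1111001"  (len 7)
t=18: "11100111"  (len 8)
t=19: "110011110"  (len 9)
t=20: "1001111001"  (len 10)
t=21: "0011110011"  (len 10)
t=22: "011110011"  (len 9)
t=23: "11110011"  (len 8)
t=24: "111001101"  (len 9)

111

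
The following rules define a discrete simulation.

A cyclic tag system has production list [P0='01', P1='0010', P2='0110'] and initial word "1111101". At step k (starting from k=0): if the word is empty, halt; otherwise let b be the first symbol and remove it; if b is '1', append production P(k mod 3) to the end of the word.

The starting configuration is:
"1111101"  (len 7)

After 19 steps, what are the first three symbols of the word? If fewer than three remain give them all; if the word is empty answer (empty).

k=0  "1111101"  (len 7)
k=1  "11110101"  (len 8)
k=2  "11101010010"  (len 11)
k=3  "11010100100110"  (len 14)
k=4  "101010010011001"  (len 15)
k=5  "010100100110010010"  (len 18)
k=6  "10100100110010010"  (len 17)
k=7  "010010011001001001"  (len 18)
k=8  "10010011001001001"  (len 17)
k=9  "00100110010010010110"  (len 20)
k=10  "0100110010010010110"  (len 19)
k=11  "100110010010010110"  (len 18)
k=12  "001100100100101100110"  (len 21)
k=13  "01100100100101100110"  (len 20)
k=14  "1100100100101100110"  (len 19)
k=15  "1001001001011001100110"  (len 22)
k=16  "00100100101100110011001"  (len 23)
k=17  "0100100101100110011001"  (len 22)
k=18  "100100101100110011001"  (len 21)
k=19  "0010010110011001100101"  (len 22)

001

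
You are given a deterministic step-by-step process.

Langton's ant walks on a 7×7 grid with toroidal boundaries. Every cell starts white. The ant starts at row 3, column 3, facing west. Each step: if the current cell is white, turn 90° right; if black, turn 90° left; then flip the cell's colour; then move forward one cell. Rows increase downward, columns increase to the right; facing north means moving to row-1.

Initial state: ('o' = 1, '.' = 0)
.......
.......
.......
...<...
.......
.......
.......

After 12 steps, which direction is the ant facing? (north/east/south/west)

west

step 0: .......
.......
.......
...<...
.......
.......
.......
step 1: .......
.......
...^...
...o...
.......
.......
.......
step 2: .......
.......
...o>..
...o...
.......
.......
.......
step 3: .......
.......
...oo..
...ov..
.......
.......
.......
step 4: .......
.......
...oo..
...<o..
.......
.......
.......
step 5: .......
.......
...oo..
....o..
...v...
.......
.......
step 6: .......
.......
...oo..
....o..
..<o...
.......
.......
step 7: .......
.......
...oo..
..^.o..
..oo...
.......
.......
step 8: .......
.......
...oo..
..o>o..
..oo...
.......
.......
step 9: .......
.......
...oo..
..ooo..
..ov...
.......
.......
step 10: .......
.......
...oo..
..ooo..
..o.>..
.......
.......
step 11: .......
.......
...oo..
..ooo..
..o.o..
....v..
.......
step 12: .......
.......
...oo..
..ooo..
..o.o..
...<o..
.......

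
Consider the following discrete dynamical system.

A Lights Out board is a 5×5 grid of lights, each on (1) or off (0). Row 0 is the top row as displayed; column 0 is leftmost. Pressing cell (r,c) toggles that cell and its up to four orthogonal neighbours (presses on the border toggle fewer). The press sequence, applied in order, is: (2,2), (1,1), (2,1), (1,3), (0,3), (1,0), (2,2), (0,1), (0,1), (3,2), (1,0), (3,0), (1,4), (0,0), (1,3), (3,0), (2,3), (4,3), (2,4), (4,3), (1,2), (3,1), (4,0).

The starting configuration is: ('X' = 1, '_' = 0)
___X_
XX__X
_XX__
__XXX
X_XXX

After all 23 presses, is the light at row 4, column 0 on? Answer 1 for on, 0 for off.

0

t=0: ___X_
XX__X
_XX__
__XXX
X_XXX
t=1: ___X_
XXX_X
___X_
___XX
X_XXX
t=2: _X_X_
____X
_X_X_
___XX
X_XXX
t=3: _X_X_
_X__X
X_XX_
_X_XX
X_XXX
t=4: _X___
_XXX_
X_X__
_X_XX
X_XXX
t=5: _XXXX
_XX__
X_X__
_X_XX
X_XXX
t=6: XXXXX
X_X__
__X__
_X_XX
X_XXX
t=7: XXXXX
X____
_X_X_
_XXXX
X_XXX
t=8: ___XX
XX___
_X_X_
_XXXX
X_XXX
t=9: XXXXX
X____
_X_X_
_XXXX
X_XXX
t=10: XXXXX
X____
_XXX_
____X
X__XX
t=11: _XXXX
_X___
XXXX_
____X
X__XX
t=12: _XXXX
_X___
_XXX_
XX__X
___XX
t=13: _XXX_
_X_XX
_XXXX
XX__X
___XX
t=14: X_XX_
XX_XX
_XXXX
XX__X
___XX
t=15: X_X__
XXX__
_XX_X
XX__X
___XX
t=16: X_X__
XXX__
XXX_X
____X
X__XX
t=17: X_X__
XXXX_
XX_X_
___XX
X__XX
t=18: X_X__
XXXX_
XX_X_
____X
X_X__
t=19: X_X__
XXXXX
XX__X
_____
X_X__
t=20: X_X__
XXXXX
XX__X
___X_
X__XX
t=21: X____
X___X
XXX_X
___X_
X__XX
t=22: X____
X___X
X_X_X
XXXX_
XX_XX
t=23: X____
X___X
X_X_X
_XXX_
___XX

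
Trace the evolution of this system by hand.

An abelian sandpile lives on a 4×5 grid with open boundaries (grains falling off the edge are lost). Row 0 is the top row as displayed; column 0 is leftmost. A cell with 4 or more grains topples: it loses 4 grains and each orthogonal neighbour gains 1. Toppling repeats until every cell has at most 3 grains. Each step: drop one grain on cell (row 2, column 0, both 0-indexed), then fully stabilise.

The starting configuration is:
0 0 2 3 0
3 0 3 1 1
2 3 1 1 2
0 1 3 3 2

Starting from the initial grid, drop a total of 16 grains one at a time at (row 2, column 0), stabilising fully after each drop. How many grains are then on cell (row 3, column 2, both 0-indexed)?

t=0: 0 0 2 3 0
3 0 3 1 1
2 3 1 1 2
0 1 3 3 2
t=1: 0 0 2 3 0
3 0 3 1 1
3 3 1 1 2
0 1 3 3 2
t=2: 1 0 2 3 0
0 2 3 1 1
2 0 2 1 2
1 2 3 3 2
t=3: 1 0 2 3 0
0 2 3 1 1
3 0 2 1 2
1 2 3 3 2
t=4: 1 0 2 3 0
1 2 3 1 1
0 1 2 1 2
2 2 3 3 2
t=5: 1 0 2 3 0
1 2 3 1 1
1 1 2 1 2
2 2 3 3 2
t=6: 1 0 2 3 0
1 2 3 1 1
2 1 2 1 2
2 2 3 3 2
t=7: 1 0 2 3 0
1 2 3 1 1
3 1 2 1 2
2 2 3 3 2
t=8: 1 0 2 3 0
2 2 3 1 1
0 2 2 1 2
3 2 3 3 2
t=9: 1 0 2 3 0
2 2 3 1 1
1 2 2 1 2
3 2 3 3 2
t=10: 1 0 2 3 0
2 2 3 1 1
2 2 2 1 2
3 2 3 3 2
t=11: 1 0 2 3 0
2 2 3 1 1
3 2 2 1 2
3 2 3 3 2
t=12: 1 0 2 3 0
3 2 3 1 1
1 3 2 1 2
0 3 3 3 2
t=13: 1 0 2 3 0
3 2 3 1 1
2 3 2 1 2
0 3 3 3 2
t=14: 1 0 2 3 0
3 2 3 1 1
3 3 2 1 2
0 3 3 3 2
t=15: 2 1 3 3 0
1 1 1 2 1
2 3 1 3 2
2 1 2 0 3
t=16: 2 1 3 3 0
1 1 1 2 1
3 3 1 3 2
2 1 2 0 3

2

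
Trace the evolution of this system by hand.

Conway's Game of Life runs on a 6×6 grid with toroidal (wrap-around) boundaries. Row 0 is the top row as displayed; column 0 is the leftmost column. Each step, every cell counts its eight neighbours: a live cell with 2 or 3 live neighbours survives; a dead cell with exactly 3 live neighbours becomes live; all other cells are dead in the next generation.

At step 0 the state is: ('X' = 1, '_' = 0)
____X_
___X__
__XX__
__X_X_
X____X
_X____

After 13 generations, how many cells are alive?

k=0  ____X_
___X__
__XX__
__X_X_
X____X
_X____
k=1  ______
__XXX_
__X_X_
_XX_XX
XX___X
X____X
k=2  ___XXX
__X_X_
______
__X_X_
__X___
_X___X
k=3  X_XX_X
____XX
______
___X__
_XXX__
X_XX_X
k=4  __X___
X__XXX
____X_
___X__
XX____
_____X
k=5  X__X__
___XXX
______
______
X_____
XX____
k=6  XXXX__
___XXX
____X_
______
XX____
XX___X
k=7  ___X__
XX___X
___XXX
______
_X___X
_____X
k=8  ____XX
X_XX_X
____XX
X____X
X_____
X___X_
k=9  _X____
X__X__
_X_X__
X___X_
XX____
X___X_
k=10  XX___X
XX____
XXXXXX
X_X__X
XX____
X____X
k=11  ______
___X__
___XX_
______
______
______
k=12  ______
___XX_
___XX_
______
______
______
k=13  ______
___XX_
___XX_
______
______
______

4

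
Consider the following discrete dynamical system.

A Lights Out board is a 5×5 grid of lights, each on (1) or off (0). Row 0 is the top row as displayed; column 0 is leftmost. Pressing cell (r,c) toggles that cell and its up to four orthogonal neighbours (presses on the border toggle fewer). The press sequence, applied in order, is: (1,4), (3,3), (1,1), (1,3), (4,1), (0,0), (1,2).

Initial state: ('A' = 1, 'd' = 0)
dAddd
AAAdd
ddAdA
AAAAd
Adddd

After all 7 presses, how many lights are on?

gen 0: dAddd
AAAdd
ddAdA
AAAAd
Adddd
gen 1: dAddA
AAAAA
ddAdd
AAAAd
Adddd
gen 2: dAddA
AAAAA
ddAAd
AAddA
AddAd
gen 3: ddddA
dddAA
dAAAd
AAddA
AddAd
gen 4: dddAA
ddAdd
dAAdd
AAddA
AddAd
gen 5: dddAA
ddAdd
dAAdd
AdddA
dAAAd
gen 6: AAdAA
AdAdd
dAAdd
AdddA
dAAAd
gen 7: AAAAA
AAdAd
dAddd
AdddA
dAAAd

14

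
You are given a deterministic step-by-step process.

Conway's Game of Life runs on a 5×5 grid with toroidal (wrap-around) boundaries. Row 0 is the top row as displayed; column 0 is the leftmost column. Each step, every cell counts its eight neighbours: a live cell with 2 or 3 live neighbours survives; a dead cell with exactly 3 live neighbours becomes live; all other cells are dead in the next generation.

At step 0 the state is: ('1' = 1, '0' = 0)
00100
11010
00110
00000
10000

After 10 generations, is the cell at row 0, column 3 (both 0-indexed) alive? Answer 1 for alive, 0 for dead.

0

0) 00100
11010
00110
00000
10000
1) 10101
01011
01111
00000
00000
2) 11101
00000
01001
00110
00000
3) 11000
00111
00110
00110
10001
4) 01100
10001
01000
01100
10111
5) 00100
10100
01100
00001
10001
6) 10011
00110
11110
01011
10011
7) 11000
00000
10000
00000
01000
8) 11000
11000
00000
00000
11000
9) 00101
11000
00000
00000
11000
10) 00101
11000
00000
00000
11000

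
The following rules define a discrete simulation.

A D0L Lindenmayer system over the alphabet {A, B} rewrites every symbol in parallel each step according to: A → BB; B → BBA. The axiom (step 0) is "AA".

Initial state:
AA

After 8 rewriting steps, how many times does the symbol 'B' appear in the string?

3584

k=0  AA
k=1  BBBB
k=2  BBABBABBABBA
k=3  BBABBABBBBABBABBBBABBABBBBABBABB
k=4  BBABBABBBBABBABBBBABBABBABBABBBBABBABBBBABBABBABBABBBBABBABBBBABBABBABBABBBBABBABBBBABBA
k=5  BBABBABBBBABBABBBBABBABBABBABBBBABBABBBBABBABBABBABBBBABBA…ABBABBBBABBABBBBABBABBABBABBBBABBABBBBABBABBABBABBBBABBABB  (len 240)
k=6  BBABBABBBBABBABBBBABBABBABBABBBBABBABBBBABBABBABBABBBBABBA…ABBABBBBABBABBBBABBABBBBABBABBBBABBABBABBABBBBABBABBBBABBA  (len 656)
k=7  BBABBABBBBABBABBBBABBABBABBABBBBABBABBBBABBABBABBABBBBABBA…ABBABBBBABBABBBBABBABBABBABBBBABBABBBBABBABBABBABBBBABBABB  (len 1792)
k=8  BBABBABBBBABBABBBBABBABBABBABBBBABBABBBBABBABBABBABBBBABBA…ABBABBBBABBABBBBABBABBBBABBABBBBABBABBABBABBBBABBABBBBABBA  (len 4896)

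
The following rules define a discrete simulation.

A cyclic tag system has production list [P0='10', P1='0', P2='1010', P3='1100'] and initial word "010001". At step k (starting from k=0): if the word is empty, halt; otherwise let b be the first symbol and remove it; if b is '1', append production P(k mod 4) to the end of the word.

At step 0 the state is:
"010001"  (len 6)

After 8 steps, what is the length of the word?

gen 0: "010001"  (len 6)
gen 1: "10001"  (len 5)
gen 2: "00010"  (len 5)
gen 3: "0010"  (len 4)
gen 4: "010"  (len 3)
gen 5: "10"  (len 2)
gen 6: "00"  (len 2)
gen 7: "0"  (len 1)
gen 8: (halted — word empty)

0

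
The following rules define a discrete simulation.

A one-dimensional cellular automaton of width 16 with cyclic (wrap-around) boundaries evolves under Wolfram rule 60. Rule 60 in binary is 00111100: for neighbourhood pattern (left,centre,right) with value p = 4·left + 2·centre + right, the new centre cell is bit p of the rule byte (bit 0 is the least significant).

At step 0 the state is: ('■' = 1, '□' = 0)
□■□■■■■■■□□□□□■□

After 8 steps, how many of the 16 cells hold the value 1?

gen 0: □■□■■■■■■□□□□□■□
gen 1: □■■■□□□□□■□□□□■■
gen 2: ■■□□■□□□□■■□□□■□
gen 3: ■□■□■■□□□■□■□□■■
gen 4: □■■■■□■□□■■■■□■□
gen 5: □■□□□■■■□■□□□■■■
gen 6: ■■■□□■□□■■■□□■□□
gen 7: ■□□■□■■□■□□■□■■□
gen 8: ■■□■■■□■■■□■■■□■

12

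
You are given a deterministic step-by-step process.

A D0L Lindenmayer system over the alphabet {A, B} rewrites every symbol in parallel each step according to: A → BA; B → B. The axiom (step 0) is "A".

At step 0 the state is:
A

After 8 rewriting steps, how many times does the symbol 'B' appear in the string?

k=0  A
k=1  BA
k=2  BBA
k=3  BBBA
k=4  BBBBA
k=5  BBBBBA
k=6  BBBBBBA
k=7  BBBBBBBA
k=8  BBBBBBBBA

8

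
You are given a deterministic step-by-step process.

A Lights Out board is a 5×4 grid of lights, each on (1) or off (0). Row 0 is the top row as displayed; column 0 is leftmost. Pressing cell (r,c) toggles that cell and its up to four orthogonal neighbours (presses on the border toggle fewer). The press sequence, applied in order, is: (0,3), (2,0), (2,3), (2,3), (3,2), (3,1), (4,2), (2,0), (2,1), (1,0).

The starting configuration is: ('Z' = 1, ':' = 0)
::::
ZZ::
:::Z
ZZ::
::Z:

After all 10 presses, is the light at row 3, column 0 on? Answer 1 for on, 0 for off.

0

[0] ::::
ZZ::
:::Z
ZZ::
::Z:
[1] ::ZZ
ZZ:Z
:::Z
ZZ::
::Z:
[2] ::ZZ
:Z:Z
ZZ:Z
:Z::
::Z:
[3] ::ZZ
:Z::
ZZZ:
:Z:Z
::Z:
[4] ::ZZ
:Z:Z
ZZ:Z
:Z::
::Z:
[5] ::ZZ
:Z:Z
ZZZZ
::ZZ
::::
[6] ::ZZ
:Z:Z
Z:ZZ
ZZ:Z
:Z::
[7] ::ZZ
:Z:Z
Z:ZZ
ZZZZ
::ZZ
[8] ::ZZ
ZZ:Z
:ZZZ
:ZZZ
::ZZ
[9] ::ZZ
Z::Z
Z::Z
::ZZ
::ZZ
[10] Z:ZZ
:Z:Z
:::Z
::ZZ
::ZZ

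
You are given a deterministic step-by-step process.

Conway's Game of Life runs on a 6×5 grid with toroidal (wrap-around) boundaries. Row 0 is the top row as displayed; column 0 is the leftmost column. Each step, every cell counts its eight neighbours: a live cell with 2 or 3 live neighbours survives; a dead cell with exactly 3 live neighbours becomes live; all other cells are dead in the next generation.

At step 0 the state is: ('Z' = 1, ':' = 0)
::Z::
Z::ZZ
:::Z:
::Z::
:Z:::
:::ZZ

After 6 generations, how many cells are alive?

3

k=0  ::Z::
Z::ZZ
:::Z:
::Z::
:Z:::
:::ZZ
k=1  Z:Z::
::ZZZ
::ZZ:
::Z::
::ZZ:
::ZZ:
k=2  :::::
::::Z
:Z::Z
:Z:::
:Z:::
::::Z
k=3  :::::
Z::::
:::::
:ZZ::
Z::::
:::::
k=4  :::::
:::::
:Z:::
:Z:::
:Z:::
:::::
k=5  :::::
:::::
:::::
ZZZ::
:::::
:::::
k=6  :::::
:::::
:Z:::
:Z:::
:Z:::
:::::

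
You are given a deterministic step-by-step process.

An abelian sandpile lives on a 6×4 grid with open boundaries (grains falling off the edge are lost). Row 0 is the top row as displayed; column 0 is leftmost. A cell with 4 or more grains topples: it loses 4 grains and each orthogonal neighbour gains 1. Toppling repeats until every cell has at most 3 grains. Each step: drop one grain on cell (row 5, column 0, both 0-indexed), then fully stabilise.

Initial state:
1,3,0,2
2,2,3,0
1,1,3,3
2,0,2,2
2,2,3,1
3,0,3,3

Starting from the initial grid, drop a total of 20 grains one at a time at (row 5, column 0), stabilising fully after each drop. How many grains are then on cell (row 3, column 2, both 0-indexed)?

k=0  1,3,0,2
2,2,3,0
1,1,3,3
2,0,2,2
2,2,3,1
3,0,3,3
k=1  1,3,0,2
2,2,3,0
1,1,3,3
2,0,2,2
3,2,3,1
0,1,3,3
k=2  1,3,0,2
2,2,3,0
1,1,3,3
2,0,2,2
3,2,3,1
1,1,3,3
k=3  1,3,0,2
2,2,3,0
1,1,3,3
2,0,2,2
3,2,3,1
2,1,3,3
k=4  1,3,0,2
2,2,3,0
1,1,3,3
2,0,2,2
3,2,3,1
3,1,3,3
k=5  1,3,0,2
2,2,3,0
1,1,3,3
3,0,2,2
0,3,3,1
1,2,3,3
k=6  1,3,0,2
2,2,3,0
1,1,3,3
3,0,2,2
0,3,3,1
2,2,3,3
k=7  1,3,0,2
2,2,3,0
1,1,3,3
3,0,2,2
0,3,3,1
3,2,3,3
k=8  1,3,0,2
2,2,3,0
1,1,3,3
3,0,2,2
1,3,3,1
0,3,3,3
k=9  1,3,0,2
2,2,3,0
1,1,3,3
3,0,2,2
1,3,3,1
1,3,3,3
k=10  1,3,0,2
2,2,3,0
1,1,3,3
3,0,2,2
1,3,3,1
2,3,3,3
k=11  1,3,0,2
2,2,3,0
1,1,3,3
3,0,2,2
1,3,3,1
3,3,3,3
k=12  1,3,0,2
2,2,3,0
1,1,3,3
3,1,3,2
3,1,1,3
1,2,2,0
k=13  1,3,0,2
2,2,3,0
1,1,3,3
3,1,3,2
3,1,1,3
2,2,2,0
k=14  1,3,0,2
2,2,3,0
1,1,3,3
3,1,3,2
3,1,1,3
3,2,2,0
k=15  1,3,0,2
2,2,3,0
2,1,3,3
0,2,3,2
1,2,1,3
1,3,2,0
k=16  1,3,0,2
2,2,3,0
2,1,3,3
0,2,3,2
1,2,1,3
2,3,2,0
k=17  1,3,0,2
2,2,3,0
2,1,3,3
0,2,3,2
1,2,1,3
3,3,2,0
k=18  1,3,0,2
2,2,3,0
2,1,3,3
0,2,3,2
2,3,1,3
1,0,3,0
k=19  1,3,0,2
2,2,3,0
2,1,3,3
0,2,3,2
2,3,1,3
2,0,3,0
k=20  1,3,0,2
2,2,3,0
2,1,3,3
0,2,3,2
2,3,1,3
3,0,3,0

3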